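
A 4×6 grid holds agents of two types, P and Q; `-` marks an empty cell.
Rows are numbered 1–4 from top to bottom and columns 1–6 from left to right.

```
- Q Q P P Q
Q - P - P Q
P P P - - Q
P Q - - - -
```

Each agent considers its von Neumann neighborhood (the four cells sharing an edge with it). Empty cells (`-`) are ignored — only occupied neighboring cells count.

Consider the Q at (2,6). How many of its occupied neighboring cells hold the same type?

Occupied neighbors of (2,6): (1,6)=Q, (3,6)=Q, (2,5)=P.
Same type (Q): 2 of 3.

2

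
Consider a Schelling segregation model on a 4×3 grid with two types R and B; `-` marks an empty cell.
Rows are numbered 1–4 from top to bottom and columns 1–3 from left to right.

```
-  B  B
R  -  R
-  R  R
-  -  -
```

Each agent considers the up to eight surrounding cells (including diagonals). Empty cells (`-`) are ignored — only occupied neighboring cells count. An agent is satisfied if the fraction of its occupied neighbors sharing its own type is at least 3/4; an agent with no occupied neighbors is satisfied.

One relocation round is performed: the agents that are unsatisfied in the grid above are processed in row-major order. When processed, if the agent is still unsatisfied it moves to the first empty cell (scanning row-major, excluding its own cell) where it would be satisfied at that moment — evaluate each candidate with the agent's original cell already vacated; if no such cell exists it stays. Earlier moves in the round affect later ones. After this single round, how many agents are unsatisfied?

Initially unsatisfied (in order): (1,2), (1,3), (2,1), (2,3).
  (1,2): no empty cell satisfies it; stays.
  (1,3): no empty cell satisfies it; stays.
  (2,1) → (3,1).
  (2,3) → (4,1).
Resulting grid:
- B B
- - -
R R R
R - -
All satisfied now.

0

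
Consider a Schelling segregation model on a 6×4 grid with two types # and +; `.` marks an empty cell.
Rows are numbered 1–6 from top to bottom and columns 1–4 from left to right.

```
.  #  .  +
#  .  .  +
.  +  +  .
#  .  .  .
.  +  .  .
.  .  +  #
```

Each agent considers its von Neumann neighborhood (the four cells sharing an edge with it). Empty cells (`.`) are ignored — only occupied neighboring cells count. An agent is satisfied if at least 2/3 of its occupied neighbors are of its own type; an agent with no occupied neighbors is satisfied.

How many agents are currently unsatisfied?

2

Row 1: (1,2)# 0/0 ✓ · (1,4)+ 1/1 ✓
Row 2: (2,1)# 0/0 ✓ · (2,4)+ 1/1 ✓
Row 3: (3,2)+ 1/1 ✓ · (3,3)+ 1/1 ✓
Row 4: (4,1)# 0/0 ✓
Row 5: (5,2)+ 0/0 ✓
Row 6: (6,3)+ 0/1 ✗ · (6,4)# 0/1 ✗
Unsatisfied: (6,3), (6,4) — 2 in total.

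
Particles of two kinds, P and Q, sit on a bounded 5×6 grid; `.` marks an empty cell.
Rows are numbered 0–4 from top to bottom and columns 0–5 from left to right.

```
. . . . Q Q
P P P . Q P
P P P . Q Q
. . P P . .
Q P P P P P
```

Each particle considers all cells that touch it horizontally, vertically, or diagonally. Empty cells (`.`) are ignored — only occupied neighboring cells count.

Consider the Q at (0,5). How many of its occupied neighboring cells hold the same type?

2

Occupied neighbors of (0,5): (0,4)=Q, (1,4)=Q, (1,5)=P.
Same type (Q): 2 of 3.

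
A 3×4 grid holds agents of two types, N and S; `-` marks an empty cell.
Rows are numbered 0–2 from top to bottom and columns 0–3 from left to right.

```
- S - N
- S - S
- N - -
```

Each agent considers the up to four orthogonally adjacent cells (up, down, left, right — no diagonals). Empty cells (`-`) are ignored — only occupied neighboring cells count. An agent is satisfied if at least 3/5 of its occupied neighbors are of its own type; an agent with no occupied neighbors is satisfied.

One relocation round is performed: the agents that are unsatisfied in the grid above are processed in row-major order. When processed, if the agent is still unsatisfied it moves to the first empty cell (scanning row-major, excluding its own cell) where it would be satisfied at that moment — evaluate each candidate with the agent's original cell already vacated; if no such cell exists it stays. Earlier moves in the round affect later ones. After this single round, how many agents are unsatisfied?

0

Initially unsatisfied (in order): (0,3), (1,1), (1,3), (2,1).
  (0,3) → (2,0).
  (1,1) → (0,0).
  (1,3): now satisfied by earlier moves; stays.
  (2,1): now satisfied by earlier moves; stays.
Resulting grid:
S S - -
- - - S
N N - -
All satisfied now.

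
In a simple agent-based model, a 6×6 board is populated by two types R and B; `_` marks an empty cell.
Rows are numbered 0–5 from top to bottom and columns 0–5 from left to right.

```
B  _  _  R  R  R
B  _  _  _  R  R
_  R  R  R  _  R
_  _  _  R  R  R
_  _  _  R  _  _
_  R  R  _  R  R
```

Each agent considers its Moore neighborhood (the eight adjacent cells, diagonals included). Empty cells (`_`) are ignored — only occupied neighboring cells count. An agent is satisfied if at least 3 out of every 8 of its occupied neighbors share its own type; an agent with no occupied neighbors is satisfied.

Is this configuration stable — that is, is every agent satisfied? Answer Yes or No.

Yes

Row 0: (0,0)B 1/1 satisfied · (0,3)R 2/2 satisfied · (0,4)R 4/4 satisfied · (0,5)R 3/3 satisfied
Row 1: (1,0)B 1/2 satisfied · (1,4)R 6/6 satisfied · (1,5)R 4/4 satisfied
Row 2: (2,1)R 1/2 satisfied · (2,2)R 3/3 satisfied · (2,3)R 4/4 satisfied · (2,5)R 4/4 satisfied
Row 3: (3,3)R 4/4 satisfied · (3,4)R 5/5 satisfied · (3,5)R 2/2 satisfied
Row 4: (4,3)R 4/4 satisfied
Row 5: (5,1)R 1/1 satisfied · (5,2)R 2/2 satisfied · (5,4)R 2/2 satisfied · (5,5)R 1/1 satisfied
All meet the threshold, so the configuration is stable.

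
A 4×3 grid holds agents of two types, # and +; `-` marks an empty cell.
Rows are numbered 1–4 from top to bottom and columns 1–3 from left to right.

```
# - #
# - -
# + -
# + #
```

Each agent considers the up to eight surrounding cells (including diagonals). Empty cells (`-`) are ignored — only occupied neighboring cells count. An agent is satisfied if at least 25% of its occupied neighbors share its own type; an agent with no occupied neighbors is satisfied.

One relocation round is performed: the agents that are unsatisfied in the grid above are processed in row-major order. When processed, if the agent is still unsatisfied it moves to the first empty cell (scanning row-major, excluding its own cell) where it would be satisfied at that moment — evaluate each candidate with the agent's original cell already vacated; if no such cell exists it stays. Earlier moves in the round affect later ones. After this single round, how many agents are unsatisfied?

Initially unsatisfied (in order): (3,2), (4,3).
  (3,2) → (3,3).
  (4,3) → (1,2).
Resulting grid:
# # #
# - -
# - +
# + -
All satisfied now.

0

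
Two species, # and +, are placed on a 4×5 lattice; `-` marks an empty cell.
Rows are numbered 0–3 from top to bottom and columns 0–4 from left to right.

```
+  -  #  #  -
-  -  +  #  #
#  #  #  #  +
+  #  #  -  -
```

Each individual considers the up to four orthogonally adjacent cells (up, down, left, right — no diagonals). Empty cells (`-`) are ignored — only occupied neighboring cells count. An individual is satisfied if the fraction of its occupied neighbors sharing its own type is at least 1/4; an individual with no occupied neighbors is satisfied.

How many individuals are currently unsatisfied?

3

(0,0)+ 0/0 satisfied
(0,2)# 1/2 satisfied
(0,3)# 2/2 satisfied
(1,2)+ 0/3 not
(1,3)# 3/4 satisfied
(1,4)# 1/2 satisfied
(2,0)# 1/2 satisfied
(2,1)# 3/3 satisfied
(2,2)# 3/4 satisfied
(2,3)# 2/3 satisfied
(2,4)+ 0/2 not
(3,0)+ 0/2 not
(3,1)# 2/3 satisfied
(3,2)# 2/2 satisfied
Unsatisfied: (1,2), (2,4), (3,0) — 3 in total.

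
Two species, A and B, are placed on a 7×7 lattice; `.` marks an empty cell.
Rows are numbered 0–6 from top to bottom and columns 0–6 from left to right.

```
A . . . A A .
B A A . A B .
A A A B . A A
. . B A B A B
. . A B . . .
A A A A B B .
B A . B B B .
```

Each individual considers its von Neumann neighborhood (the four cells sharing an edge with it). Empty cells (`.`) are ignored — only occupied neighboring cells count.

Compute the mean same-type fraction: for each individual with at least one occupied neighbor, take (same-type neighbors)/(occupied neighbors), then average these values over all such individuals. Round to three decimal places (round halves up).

(0,0)A 0/1
(0,4)A 2/2
(0,5)A 1/2
(1,0)B 0/3
(1,1)A 2/3
(1,2)A 2/2
(1,4)A 1/2
(1,5)B 0/3
(2,0)A 1/2
(2,1)A 3/3
(2,2)A 2/4
(2,3)B 0/2
(2,5)A 2/3
(2,6)A 1/2
(3,2)B 0/3
(3,3)A 0/4
(3,4)B 0/2
(3,5)A 1/3
(3,6)B 0/2
(4,2)A 1/3
(4,3)B 0/3
(5,0)A 1/2
(5,1)A 3/3
(5,2)A 3/3
(5,3)A 1/4
(5,4)B 2/3
(5,5)B 2/2
(6,0)B 0/2
(6,1)A 1/2
(6,3)B 1/2
(6,4)B 3/3
(6,5)B 2/2
Sum over 32 individuals: 0/1 + 2/2 + 1/2 + 0/3 + 2/3 + 2/2 + 1/2 + 0/3 + 1/2 + 3/3 + 2/4 + 0/2 + 2/3 + 1/2 + 0/3 + 0/4 + 0/2 + 1/3 + 0/2 + 1/3 + 0/3 + 1/2 + 3/3 + 3/3 + 1/4 + 2/3 + 2/2 + 0/2 + 1/2 + 1/2 + 3/3 + 2/2 = 179/12; mean = 179/12 ÷ 32 = 179/384 = 0.466145… → 0.466.

0.466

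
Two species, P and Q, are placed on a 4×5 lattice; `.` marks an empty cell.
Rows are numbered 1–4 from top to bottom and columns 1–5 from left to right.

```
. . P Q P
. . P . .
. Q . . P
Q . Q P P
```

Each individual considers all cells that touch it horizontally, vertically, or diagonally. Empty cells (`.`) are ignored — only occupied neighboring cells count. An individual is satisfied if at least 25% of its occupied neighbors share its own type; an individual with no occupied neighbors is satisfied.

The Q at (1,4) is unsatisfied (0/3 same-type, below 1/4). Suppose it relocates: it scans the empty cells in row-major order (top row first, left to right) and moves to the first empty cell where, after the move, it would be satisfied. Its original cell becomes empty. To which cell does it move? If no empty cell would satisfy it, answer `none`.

Vacating (1,4). Empty cells in order:
  (1,1): 0/0 same-type → satisfied — stop here.

(1,1)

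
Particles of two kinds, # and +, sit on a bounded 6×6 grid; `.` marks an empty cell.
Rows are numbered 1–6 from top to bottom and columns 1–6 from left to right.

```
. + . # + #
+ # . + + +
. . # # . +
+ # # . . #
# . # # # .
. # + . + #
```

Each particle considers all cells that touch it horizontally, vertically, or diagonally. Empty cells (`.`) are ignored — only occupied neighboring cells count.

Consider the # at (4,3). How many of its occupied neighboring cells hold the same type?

Occupied neighbors of (4,3): (3,3)=#, (3,4)=#, (4,2)=#, (5,3)=#, (5,4)=#.
Same type (#): 5 of 5.

5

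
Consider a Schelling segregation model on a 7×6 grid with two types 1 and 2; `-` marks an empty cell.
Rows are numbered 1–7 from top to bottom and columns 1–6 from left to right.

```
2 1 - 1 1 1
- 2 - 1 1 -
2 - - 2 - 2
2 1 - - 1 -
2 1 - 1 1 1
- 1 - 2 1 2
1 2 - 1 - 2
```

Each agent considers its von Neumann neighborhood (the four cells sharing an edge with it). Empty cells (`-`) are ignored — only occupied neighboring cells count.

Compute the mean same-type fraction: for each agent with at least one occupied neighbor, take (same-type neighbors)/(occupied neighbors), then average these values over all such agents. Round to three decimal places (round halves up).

(1,1)2 0/1
(1,2)1 0/2
(1,4)1 2/2
(1,5)1 3/3
(1,6)1 1/1
(2,2)2 0/1
(2,4)1 2/3
(2,5)1 2/2
(3,1)2 1/1
(3,4)2 0/1
(3,6)2 — no occupied neighbors
(4,1)2 2/3
(4,2)1 1/2
(4,5)1 1/1
(5,1)2 1/2
(5,2)1 2/3
(5,4)1 1/2
(5,5)1 4/4
(5,6)1 1/2
(6,2)1 1/2
(6,4)2 0/3
(6,5)1 1/3
(6,6)2 1/3
(7,1)1 0/1
(7,2)2 0/2
(7,4)1 0/1
(7,6)2 1/1
Sum over 26 agents: 0/1 + 0/2 + 2/2 + 3/3 + 1/1 + 0/1 + 2/3 + 2/2 + 1/1 + 0/1 + 2/3 + 1/2 + 1/1 + 1/2 + 2/3 + 1/2 + 4/4 + 1/2 + 1/2 + 0/3 + 1/3 + 1/3 + 0/1 + 0/2 + 0/1 + 1/1 = 79/6; mean = 79/6 ÷ 26 = 79/156 = 0.506410… → 0.506.

0.506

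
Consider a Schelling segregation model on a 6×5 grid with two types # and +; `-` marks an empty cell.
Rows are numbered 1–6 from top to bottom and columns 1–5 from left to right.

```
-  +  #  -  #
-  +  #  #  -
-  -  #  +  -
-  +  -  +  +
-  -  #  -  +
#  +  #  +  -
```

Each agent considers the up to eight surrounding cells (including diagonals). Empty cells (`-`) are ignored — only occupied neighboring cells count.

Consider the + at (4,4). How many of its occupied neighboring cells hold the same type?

3

Occupied neighbors of (4,4): (3,3)=#, (3,4)=+, (4,5)=+, (5,3)=#, (5,5)=+.
Same type (+): 3 of 5.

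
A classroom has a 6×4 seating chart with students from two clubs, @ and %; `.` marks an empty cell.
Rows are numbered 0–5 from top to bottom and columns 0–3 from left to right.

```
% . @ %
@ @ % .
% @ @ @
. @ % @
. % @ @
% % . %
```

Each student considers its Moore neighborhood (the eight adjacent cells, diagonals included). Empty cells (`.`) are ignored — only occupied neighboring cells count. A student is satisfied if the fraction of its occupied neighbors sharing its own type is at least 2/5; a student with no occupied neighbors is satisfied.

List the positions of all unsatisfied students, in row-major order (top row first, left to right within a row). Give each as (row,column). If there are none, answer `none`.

Row 0: (0,0)% 0/2 not · (0,2)@ 1/3 not · (0,3)% 1/2 satisfied
Row 1: (1,0)@ 2/4 satisfied · (1,1)@ 4/7 satisfied · (1,2)% 1/6 not
Row 2: (2,0)% 0/4 not · (2,1)@ 4/7 satisfied · (2,2)@ 5/7 satisfied · (2,3)@ 2/4 satisfied
Row 3: (3,1)@ 3/6 satisfied · (3,2)% 1/8 not · (3,3)@ 4/5 satisfied
Row 4: (4,1)% 3/5 satisfied · (4,2)@ 3/7 satisfied · (4,3)@ 2/4 satisfied
Row 5: (5,0)% 2/2 satisfied · (5,1)% 2/3 satisfied · (5,3)% 0/2 not

(0,0), (0,2), (1,2), (2,0), (3,2), (5,3)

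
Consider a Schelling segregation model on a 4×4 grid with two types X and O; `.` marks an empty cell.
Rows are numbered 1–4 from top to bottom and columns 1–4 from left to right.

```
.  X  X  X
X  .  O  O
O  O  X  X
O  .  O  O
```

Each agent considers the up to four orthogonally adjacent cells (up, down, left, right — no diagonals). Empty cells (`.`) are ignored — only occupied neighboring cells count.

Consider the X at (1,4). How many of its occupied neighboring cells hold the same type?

Occupied neighbors of (1,4): (2,4)=O, (1,3)=X.
Same type (X): 1 of 2.

1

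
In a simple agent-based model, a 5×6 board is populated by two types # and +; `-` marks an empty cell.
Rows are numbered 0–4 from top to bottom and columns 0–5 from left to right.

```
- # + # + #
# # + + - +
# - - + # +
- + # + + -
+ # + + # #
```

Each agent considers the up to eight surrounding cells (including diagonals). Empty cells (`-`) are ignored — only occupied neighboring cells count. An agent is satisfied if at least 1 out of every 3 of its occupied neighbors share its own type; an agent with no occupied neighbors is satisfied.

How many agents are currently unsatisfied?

Row 0: (0,1)# 2/4 ✓ · (0,2)+ 2/5 ✓ · (0,3)# 0/4 ✗ · (0,4)+ 2/4 ✓ · (0,5)# 0/2 ✗
Row 1: (1,0)# 3/3 ✓ · (1,1)# 3/5 ✓ · (1,2)+ 3/6 ✓ · (1,3)+ 4/6 ✓ · (1,5)+ 2/4 ✓
Row 2: (2,0)# 2/3 ✓ · (2,3)+ 4/6 ✓ · (2,4)# 0/6 ✗ · (2,5)+ 2/3 ✓
Row 3: (3,1)+ 2/5 ✓ · (3,2)# 1/6 ✗ · (3,3)+ 4/7 ✓ · (3,4)+ 4/7 ✓
Row 4: (4,0)+ 1/2 ✓ · (4,1)# 1/4 ✗ · (4,2)+ 3/5 ✓ · (4,3)+ 3/5 ✓ · (4,4)# 1/4 ✗ · (4,5)# 1/2 ✓
Unsatisfied: (0,3), (0,5), (2,4), (3,2), (4,1), (4,4) — 6 in total.

6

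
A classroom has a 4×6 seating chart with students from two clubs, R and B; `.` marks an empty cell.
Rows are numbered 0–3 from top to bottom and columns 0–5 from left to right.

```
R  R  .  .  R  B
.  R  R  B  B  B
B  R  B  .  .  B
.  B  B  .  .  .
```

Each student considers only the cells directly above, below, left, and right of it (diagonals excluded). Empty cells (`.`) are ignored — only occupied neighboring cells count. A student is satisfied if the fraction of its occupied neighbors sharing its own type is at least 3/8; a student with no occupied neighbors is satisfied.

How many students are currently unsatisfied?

Row 0: (0,0)R 1/1 ✓ · (0,1)R 2/2 ✓ · (0,4)R 0/2 ✗ · (0,5)B 1/2 ✓
Row 1: (1,1)R 3/3 ✓ · (1,2)R 1/3 ✗ · (1,3)B 1/2 ✓ · (1,4)B 2/3 ✓ · (1,5)B 3/3 ✓
Row 2: (2,0)B 0/1 ✗ · (2,1)R 1/4 ✗ · (2,2)B 1/3 ✗ · (2,5)B 1/1 ✓
Row 3: (3,1)B 1/2 ✓ · (3,2)B 2/2 ✓
Unsatisfied: (0,4), (1,2), (2,0), (2,1), (2,2) — 5 in total.

5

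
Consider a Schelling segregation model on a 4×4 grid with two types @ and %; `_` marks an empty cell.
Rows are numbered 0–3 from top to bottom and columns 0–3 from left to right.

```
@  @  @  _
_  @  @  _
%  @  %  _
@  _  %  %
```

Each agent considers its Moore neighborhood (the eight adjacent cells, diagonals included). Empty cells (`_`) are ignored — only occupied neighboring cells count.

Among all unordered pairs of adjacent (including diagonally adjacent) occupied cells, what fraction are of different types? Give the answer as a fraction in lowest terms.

Scan each occupied cell's neighbors to the right and below (and the two forward diagonals) so each pair is counted once.
From row 0: 0 unlike of 7 pairs (running 0/7).
From row 1: 3 unlike of 6 pairs (running 3/13).
From row 2: 4 unlike of 7 pairs (running 7/20).
From row 3: 0 unlike of 1 pairs (running 7/21).
Total adjacent occupied pairs: 21; unlike-type pairs: 7.
7/21 reduces to 1/3.

1/3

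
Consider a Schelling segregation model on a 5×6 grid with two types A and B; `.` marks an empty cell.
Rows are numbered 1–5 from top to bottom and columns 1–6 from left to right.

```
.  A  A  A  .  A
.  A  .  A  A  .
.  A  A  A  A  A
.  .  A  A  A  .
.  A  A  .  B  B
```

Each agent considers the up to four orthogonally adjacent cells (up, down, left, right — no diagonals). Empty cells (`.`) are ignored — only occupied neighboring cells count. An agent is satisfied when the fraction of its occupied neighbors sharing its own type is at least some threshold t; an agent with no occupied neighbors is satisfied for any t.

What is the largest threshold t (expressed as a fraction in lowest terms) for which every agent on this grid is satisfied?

(1,2)A 2/2
(1,3)A 2/2
(1,4)A 2/2
(1,6)A — no occupied neighbors
(2,2)A 2/2
(2,4)A 3/3
(2,5)A 2/2
(3,2)A 2/2
(3,3)A 3/3
(3,4)A 4/4
(3,5)A 4/4
(3,6)A 1/1
(4,3)A 3/3
(4,4)A 3/3
(4,5)A 2/3
(5,2)A 1/1
(5,3)A 2/2
(5,5)B 1/2
(5,6)B 1/1
The smallest same-type fraction is 1/2 at (5,5), which reduces to 1/2. Any threshold above that leaves this agent unsatisfied.

1/2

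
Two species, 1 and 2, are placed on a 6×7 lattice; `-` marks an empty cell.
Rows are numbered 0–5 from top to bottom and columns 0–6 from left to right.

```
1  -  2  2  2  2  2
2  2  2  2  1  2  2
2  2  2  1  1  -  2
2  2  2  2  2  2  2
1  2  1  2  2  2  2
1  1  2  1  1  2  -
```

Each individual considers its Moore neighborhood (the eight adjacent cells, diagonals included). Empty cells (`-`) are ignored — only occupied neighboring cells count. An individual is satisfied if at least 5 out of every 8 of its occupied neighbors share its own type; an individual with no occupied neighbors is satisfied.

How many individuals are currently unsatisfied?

(0,0)1 0/2 unhappy
(0,2)2 4/4 ok
(0,3)2 4/5 ok
(0,4)2 4/5 ok
(0,5)2 4/5 ok
(0,6)2 3/3 ok
(1,0)2 3/4 ok
(1,1)2 6/7 ok
(1,2)2 6/7 ok
(1,3)2 5/8 ok
(1,4)1 2/7 unhappy
(1,5)2 5/7 ok
(1,6)2 4/4 ok
(2,0)2 5/5 ok
(2,1)2 8/8 ok
(2,2)2 7/8 ok
(2,3)1 2/8 unhappy
(2,4)1 2/7 unhappy
(2,6)2 4/4 ok
(3,0)2 4/5 ok
(3,1)2 6/8 ok
(3,2)2 6/8 ok
(3,3)2 5/8 ok
(3,4)2 5/7 ok
(3,5)2 6/7 ok
(3,6)2 4/4 ok
(4,0)1 2/5 unhappy
(4,1)2 4/8 unhappy
(4,2)1 2/8 unhappy
(4,3)2 5/8 ok
(4,4)2 6/8 ok
(4,5)2 6/7 ok
(4,6)2 4/4 ok
(5,0)1 2/3 ok
(5,1)1 3/5 unhappy
(5,2)2 2/5 unhappy
(5,3)1 2/5 unhappy
(5,4)1 1/5 unhappy
(5,5)2 3/4 ok
Unsatisfied: (0,0), (1,4), (2,3), (2,4), (4,0), (4,1), (4,2), (5,1), (5,2), (5,3), (5,4) — 11 in total.

11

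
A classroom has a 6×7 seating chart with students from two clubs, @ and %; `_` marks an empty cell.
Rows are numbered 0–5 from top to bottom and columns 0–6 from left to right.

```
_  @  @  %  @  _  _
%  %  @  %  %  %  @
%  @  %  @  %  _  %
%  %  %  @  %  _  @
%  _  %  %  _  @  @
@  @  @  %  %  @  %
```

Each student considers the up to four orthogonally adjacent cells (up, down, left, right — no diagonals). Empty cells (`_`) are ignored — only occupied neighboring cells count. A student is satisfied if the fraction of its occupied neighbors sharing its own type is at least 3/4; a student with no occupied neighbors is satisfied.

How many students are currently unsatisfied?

Row 0: (0,1)@ 1/2 not · (0,2)@ 2/3 not · (0,3)% 1/3 not · (0,4)@ 0/2 not
Row 1: (1,0)% 2/2 satisfied · (1,1)% 1/4 not · (1,2)@ 1/4 not · (1,3)% 2/4 not · (1,4)% 3/4 satisfied · (1,5)% 1/2 not · (1,6)@ 0/2 not
Row 2: (2,0)% 2/3 not · (2,1)@ 0/4 not · (2,2)% 1/4 not · (2,3)@ 1/4 not · (2,4)% 2/3 not · (2,6)% 0/2 not
Row 3: (3,0)% 3/3 satisfied · (3,1)% 2/3 not · (3,2)% 3/4 satisfied · (3,3)@ 1/4 not · (3,4)% 1/2 not · (3,6)@ 1/2 not
Row 4: (4,0)% 1/2 not · (4,2)% 2/3 not · (4,3)% 2/3 not · (4,5)@ 2/2 satisfied · (4,6)@ 2/3 not
Row 5: (5,0)@ 1/2 not · (5,1)@ 2/2 satisfied · (5,2)@ 1/3 not · (5,3)% 2/3 not · (5,4)% 1/2 not · (5,5)@ 1/3 not · (5,6)% 0/2 not
Unsatisfied: (0,1), (0,2), (0,3), (0,4), (1,1), (1,2), (1,3), (1,5), (1,6), (2,0), (2,1), (2,2), (2,3), (2,4), (2,6), (3,1), (3,3), (3,4), (3,6), (4,0), (4,2), (4,3), (4,6), (5,0), (5,2), (5,3), (5,4), (5,5), (5,6) — 29 in total.

29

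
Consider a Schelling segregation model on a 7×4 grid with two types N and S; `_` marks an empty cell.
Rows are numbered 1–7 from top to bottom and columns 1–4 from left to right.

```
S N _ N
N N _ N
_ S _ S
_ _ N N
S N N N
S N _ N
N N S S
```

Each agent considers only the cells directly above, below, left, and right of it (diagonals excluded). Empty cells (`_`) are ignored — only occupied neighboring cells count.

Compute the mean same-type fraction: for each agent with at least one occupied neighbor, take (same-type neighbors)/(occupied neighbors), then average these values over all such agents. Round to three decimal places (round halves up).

Row 1: (1,1)S 0/2 · (1,2)N 1/2 · (1,4)N 1/1
Row 2: (2,1)N 1/2 · (2,2)N 2/3 · (2,4)N 1/2
Row 3: (3,2)S 0/1 · (3,4)S 0/2
Row 4: (4,3)N 2/2 · (4,4)N 2/3
Row 5: (5,1)S 1/2 · (5,2)N 2/3 · (5,3)N 3/3 · (5,4)N 3/3
Row 6: (6,1)S 1/3 · (6,2)N 2/3 · (6,4)N 1/2
Row 7: (7,1)N 1/2 · (7,2)N 2/3 · (7,3)S 1/2 · (7,4)S 1/2
Sum over 21 agents: 0/2 + 1/2 + 1/1 + 1/2 + 2/3 + 1/2 + 0/1 + 0/2 + 2/2 + 2/3 + 1/2 + 2/3 + 3/3 + 3/3 + 1/3 + 2/3 + 1/2 + 1/2 + 2/3 + 1/2 + 1/2 = 35/3; mean = 35/3 ÷ 21 = 5/9 = 0.555555… → 0.556.

0.556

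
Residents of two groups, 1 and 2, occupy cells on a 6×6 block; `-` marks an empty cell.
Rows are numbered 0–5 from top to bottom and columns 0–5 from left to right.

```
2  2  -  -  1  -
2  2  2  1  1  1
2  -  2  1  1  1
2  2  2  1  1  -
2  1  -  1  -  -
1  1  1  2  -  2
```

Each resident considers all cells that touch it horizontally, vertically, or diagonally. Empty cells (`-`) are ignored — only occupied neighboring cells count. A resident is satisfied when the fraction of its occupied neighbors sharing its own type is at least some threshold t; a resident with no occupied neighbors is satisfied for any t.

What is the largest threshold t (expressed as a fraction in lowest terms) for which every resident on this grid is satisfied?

Row 0: (0,0)2 3/3 · (0,1)2 4/4 · (0,4)1 3/3
Row 1: (1,0)2 4/4 · (1,1)2 6/6 · (1,2)2 3/5 · (1,3)1 4/6 · (1,4)1 6/6 · (1,5)1 4/4
Row 2: (2,0)2 4/4 · (2,2)2 4/7 · (2,3)1 5/8 · (2,4)1 7/7 · (2,5)1 4/4
Row 3: (3,0)2 3/4 · (3,1)2 5/6 · (3,2)2 2/6 · (3,3)1 4/6 · (3,4)1 5/5
Row 4: (4,0)2 2/5 · (4,1)1 3/7 · (4,3)1 3/5
Row 5: (5,0)1 2/3 · (5,1)1 3/4 · (5,2)1 3/4 · (5,3)2 0/2 · (5,5)2 — no occupied neighbors
The smallest same-type fraction is 0/2 at (5,3), which reduces to 0/1. Any threshold above that leaves this resident unsatisfied.

0/1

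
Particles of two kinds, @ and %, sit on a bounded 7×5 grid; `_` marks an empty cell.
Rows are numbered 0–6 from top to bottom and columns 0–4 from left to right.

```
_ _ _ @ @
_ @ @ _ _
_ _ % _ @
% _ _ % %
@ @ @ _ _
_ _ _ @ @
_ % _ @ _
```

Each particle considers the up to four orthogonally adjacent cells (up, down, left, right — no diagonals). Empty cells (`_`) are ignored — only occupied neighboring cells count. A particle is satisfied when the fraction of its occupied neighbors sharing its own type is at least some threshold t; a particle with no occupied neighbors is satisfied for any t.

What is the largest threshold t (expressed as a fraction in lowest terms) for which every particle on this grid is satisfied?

0/1

(0,3)@ 1/1
(0,4)@ 1/1
(1,1)@ 1/1
(1,2)@ 1/2
(2,2)% 0/1
(2,4)@ 0/1
(3,0)% 0/1
(3,3)% 1/1
(3,4)% 1/2
(4,0)@ 1/2
(4,1)@ 2/2
(4,2)@ 1/1
(5,3)@ 2/2
(5,4)@ 1/1
(6,1)% — no occupied neighbors
(6,3)@ 1/1
The smallest same-type fraction is 0/1 at (2,2), which reduces to 0/1. Any threshold above that leaves this particle unsatisfied.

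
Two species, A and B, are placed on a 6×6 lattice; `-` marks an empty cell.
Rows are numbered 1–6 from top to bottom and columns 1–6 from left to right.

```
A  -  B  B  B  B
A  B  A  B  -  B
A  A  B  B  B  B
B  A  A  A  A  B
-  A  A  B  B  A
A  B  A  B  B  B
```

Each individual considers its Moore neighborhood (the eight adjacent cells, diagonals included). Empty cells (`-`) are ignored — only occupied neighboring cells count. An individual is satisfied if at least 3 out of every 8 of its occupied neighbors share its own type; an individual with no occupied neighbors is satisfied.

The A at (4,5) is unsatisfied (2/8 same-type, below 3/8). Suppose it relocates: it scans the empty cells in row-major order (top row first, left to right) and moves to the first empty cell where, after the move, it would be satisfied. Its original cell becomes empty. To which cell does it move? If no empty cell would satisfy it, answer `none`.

(1,2)

Vacating (4,5). Empty cells in order:
  (1,2): 3/5 same-type → satisfied — stop here.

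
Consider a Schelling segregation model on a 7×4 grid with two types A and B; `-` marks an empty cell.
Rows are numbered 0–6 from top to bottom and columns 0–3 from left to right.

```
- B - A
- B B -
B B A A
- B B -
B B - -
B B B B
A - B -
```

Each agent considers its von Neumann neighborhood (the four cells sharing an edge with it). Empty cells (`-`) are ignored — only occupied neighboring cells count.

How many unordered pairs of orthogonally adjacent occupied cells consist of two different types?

Scan each occupied cell's neighbors to the right and below so each pair is counted once.
From row 0: 0 unlike of 1 pairs (running 0/1).
From row 1: 1 unlike of 3 pairs (running 1/4).
From row 2: 2 unlike of 5 pairs (running 3/9).
From row 3: 0 unlike of 2 pairs (running 3/11).
From row 4: 0 unlike of 3 pairs (running 3/14).
From row 5: 1 unlike of 5 pairs (running 4/19).
Total adjacent occupied pairs: 19; unlike-type pairs: 4.

4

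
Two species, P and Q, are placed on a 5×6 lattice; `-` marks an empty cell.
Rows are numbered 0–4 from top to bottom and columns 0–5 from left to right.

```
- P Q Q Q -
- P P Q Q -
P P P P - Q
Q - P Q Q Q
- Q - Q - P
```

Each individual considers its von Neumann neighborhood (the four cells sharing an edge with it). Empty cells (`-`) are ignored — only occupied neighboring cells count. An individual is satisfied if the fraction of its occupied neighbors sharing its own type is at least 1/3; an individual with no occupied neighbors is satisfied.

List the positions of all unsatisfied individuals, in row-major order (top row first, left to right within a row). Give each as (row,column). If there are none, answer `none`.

Row 0: (0,1)P 1/2 satisfied · (0,2)Q 1/3 satisfied · (0,3)Q 3/3 satisfied · (0,4)Q 2/2 satisfied
Row 1: (1,1)P 3/3 satisfied · (1,2)P 2/4 satisfied · (1,3)Q 2/4 satisfied · (1,4)Q 2/2 satisfied
Row 2: (2,0)P 1/2 satisfied · (2,1)P 3/3 satisfied · (2,2)P 4/4 satisfied · (2,3)P 1/3 satisfied · (2,5)Q 1/1 satisfied
Row 3: (3,0)Q 0/1 not · (3,2)P 1/2 satisfied · (3,3)Q 2/4 satisfied · (3,4)Q 2/2 satisfied · (3,5)Q 2/3 satisfied
Row 4: (4,1)Q 0/0 satisfied · (4,3)Q 1/1 satisfied · (4,5)P 0/1 not

(3,0), (4,5)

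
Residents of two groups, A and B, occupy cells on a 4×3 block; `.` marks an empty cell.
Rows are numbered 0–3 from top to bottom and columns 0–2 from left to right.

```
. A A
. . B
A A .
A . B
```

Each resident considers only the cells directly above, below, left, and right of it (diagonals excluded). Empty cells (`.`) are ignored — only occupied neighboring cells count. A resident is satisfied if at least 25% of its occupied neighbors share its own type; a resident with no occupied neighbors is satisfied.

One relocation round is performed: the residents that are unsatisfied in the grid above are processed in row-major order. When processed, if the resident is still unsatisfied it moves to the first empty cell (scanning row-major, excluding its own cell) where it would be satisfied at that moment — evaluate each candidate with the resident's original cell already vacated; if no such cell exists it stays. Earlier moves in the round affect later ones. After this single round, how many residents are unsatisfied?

Initially unsatisfied (in order): (1,2).
  (1,2) → (2,2).
Resulting grid:
. A A
. . .
A A B
A . B
All satisfied now.

0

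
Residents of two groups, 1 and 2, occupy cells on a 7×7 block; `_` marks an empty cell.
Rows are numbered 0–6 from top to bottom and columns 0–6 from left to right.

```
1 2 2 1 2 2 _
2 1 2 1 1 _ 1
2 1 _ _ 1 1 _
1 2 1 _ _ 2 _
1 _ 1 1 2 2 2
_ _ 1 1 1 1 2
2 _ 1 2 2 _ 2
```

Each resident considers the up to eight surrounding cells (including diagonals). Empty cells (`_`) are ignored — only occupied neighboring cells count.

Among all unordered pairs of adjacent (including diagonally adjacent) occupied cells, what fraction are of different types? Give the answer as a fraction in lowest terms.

43/85

Scan each occupied cell's neighbors to the right and below (and the two forward diagonals) so each pair is counted once.
From row 0: 12 unlike of 20 pairs (running 12/20).
From row 1: 6 unlike of 13 pairs (running 18/33).
From row 2: 5 unlike of 9 pairs (running 23/42).
From row 3: 4 unlike of 10 pairs (running 27/52).
From row 4: 7 unlike of 17 pairs (running 34/69).
From row 5: 8 unlike of 14 pairs (running 42/83).
From row 6: 1 unlike of 2 pairs (running 43/85).
Total adjacent occupied pairs: 85; unlike-type pairs: 43.
43/85 is already in lowest terms.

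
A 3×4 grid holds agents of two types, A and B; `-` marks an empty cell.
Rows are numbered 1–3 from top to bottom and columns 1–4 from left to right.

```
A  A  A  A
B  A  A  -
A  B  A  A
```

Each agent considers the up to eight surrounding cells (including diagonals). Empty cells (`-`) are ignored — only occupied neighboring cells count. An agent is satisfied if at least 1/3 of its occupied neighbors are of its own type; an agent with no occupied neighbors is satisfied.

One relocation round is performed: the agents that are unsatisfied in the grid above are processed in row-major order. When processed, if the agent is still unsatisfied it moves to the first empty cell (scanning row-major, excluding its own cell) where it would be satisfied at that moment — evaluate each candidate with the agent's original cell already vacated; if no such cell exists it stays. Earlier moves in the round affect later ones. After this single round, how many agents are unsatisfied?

Initially unsatisfied (in order): (2,1), (3,2).
  (2,1): no empty cell satisfies it; stays.
  (3,2): no empty cell satisfies it; stays.
Resulting grid:
A A A A
B A A -
A B A A
Unsatisfied now: (2,1), (3,2).

2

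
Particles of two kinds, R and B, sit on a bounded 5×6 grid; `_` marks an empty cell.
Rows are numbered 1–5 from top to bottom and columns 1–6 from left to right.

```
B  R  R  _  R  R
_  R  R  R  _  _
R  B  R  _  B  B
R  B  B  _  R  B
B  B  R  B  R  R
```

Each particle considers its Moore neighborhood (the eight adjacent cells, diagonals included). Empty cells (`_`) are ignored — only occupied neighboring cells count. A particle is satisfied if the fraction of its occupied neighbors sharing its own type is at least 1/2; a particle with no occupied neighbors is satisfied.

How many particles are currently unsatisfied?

7

(1,1)B 0/2 not
(1,2)R 3/4 satisfied
(1,3)R 4/4 satisfied
(1,5)R 2/2 satisfied
(1,6)R 1/1 satisfied
(2,2)R 5/7 satisfied
(2,3)R 5/6 satisfied
(2,4)R 4/5 satisfied
(3,1)R 2/4 satisfied
(3,2)B 2/7 not
(3,3)R 3/6 satisfied
(3,5)B 2/4 satisfied
(3,6)B 2/3 satisfied
(4,1)R 1/5 not
(4,2)B 4/8 satisfied
(4,3)B 4/6 satisfied
(4,5)R 2/6 not
(4,6)B 2/5 not
(5,1)B 2/3 satisfied
(5,2)B 3/5 satisfied
(5,3)R 0/4 not
(5,4)B 1/4 not
(5,5)R 2/4 satisfied
(5,6)R 2/3 satisfied
Unsatisfied: (1,1), (3,2), (4,1), (4,5), (4,6), (5,3), (5,4) — 7 in total.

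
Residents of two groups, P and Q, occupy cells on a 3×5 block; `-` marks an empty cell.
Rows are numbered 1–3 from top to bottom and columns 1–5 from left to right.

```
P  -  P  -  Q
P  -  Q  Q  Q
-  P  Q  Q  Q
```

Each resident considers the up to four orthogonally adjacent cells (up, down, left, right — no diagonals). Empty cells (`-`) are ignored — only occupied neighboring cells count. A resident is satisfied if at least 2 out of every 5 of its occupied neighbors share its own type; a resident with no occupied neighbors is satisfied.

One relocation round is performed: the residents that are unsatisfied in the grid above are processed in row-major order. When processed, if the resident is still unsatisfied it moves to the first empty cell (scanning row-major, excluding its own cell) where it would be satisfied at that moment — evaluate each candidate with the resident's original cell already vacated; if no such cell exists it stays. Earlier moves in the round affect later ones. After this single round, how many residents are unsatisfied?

0

Initially unsatisfied (in order): (1,3), (3,2).
  (1,3) → (1,2).
  (3,2) → (1,3).
Resulting grid:
P P P - Q
P - Q Q Q
- - Q Q Q
All satisfied now.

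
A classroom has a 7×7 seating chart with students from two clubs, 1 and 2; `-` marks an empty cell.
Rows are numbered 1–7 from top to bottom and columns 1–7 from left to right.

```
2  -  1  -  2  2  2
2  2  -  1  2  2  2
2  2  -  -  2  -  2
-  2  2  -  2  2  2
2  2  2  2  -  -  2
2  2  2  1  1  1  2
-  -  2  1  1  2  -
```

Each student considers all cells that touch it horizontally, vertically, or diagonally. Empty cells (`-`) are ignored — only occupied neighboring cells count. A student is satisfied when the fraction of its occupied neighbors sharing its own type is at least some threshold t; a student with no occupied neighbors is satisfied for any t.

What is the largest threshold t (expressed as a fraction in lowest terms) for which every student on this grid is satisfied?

(1,1)2 2/2
(1,3)1 1/2
(1,5)2 3/4
(1,6)2 5/5
(1,7)2 3/3
(2,1)2 4/4
(2,2)2 4/5
(2,4)1 1/4
(2,5)2 4/5
(2,6)2 7/7
(2,7)2 4/4
(3,1)2 4/4
(3,2)2 5/5
(3,5)2 4/5
(3,7)2 4/4
(4,2)2 6/6
(4,3)2 5/5
(4,5)2 3/3
(4,6)2 5/5
(4,7)2 3/3
(5,1)2 4/4
(5,2)2 7/7
(5,3)2 6/7
(5,4)2 4/6
(5,7)2 3/4
(6,1)2 3/3
(6,2)2 6/6
(6,3)2 5/7
(6,4)1 3/7
(6,5)1 4/6
(6,6)1 2/5
(6,7)2 2/3
(7,3)2 2/4
(7,4)1 3/5
(7,5)1 4/5
(7,6)2 1/4
The smallest same-type fraction is 1/4 at (2,4), which reduces to 1/4. Any threshold above that leaves this student unsatisfied.

1/4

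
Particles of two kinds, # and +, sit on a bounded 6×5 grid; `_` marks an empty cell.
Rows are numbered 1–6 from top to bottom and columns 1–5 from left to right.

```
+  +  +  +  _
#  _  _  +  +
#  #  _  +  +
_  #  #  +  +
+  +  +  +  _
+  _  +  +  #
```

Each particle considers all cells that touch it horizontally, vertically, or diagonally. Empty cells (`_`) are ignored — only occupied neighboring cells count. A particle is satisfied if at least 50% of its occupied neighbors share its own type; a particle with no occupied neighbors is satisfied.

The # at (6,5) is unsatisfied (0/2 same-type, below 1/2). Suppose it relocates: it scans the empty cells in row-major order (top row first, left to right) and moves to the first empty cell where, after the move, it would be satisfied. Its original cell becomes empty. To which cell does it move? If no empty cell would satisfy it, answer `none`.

(2,2)

Vacating (6,5). Empty cells in order:
  (1,5): 0/3 same-type → still unsatisfied.
  (2,2): 3/6 same-type → satisfied — stop here.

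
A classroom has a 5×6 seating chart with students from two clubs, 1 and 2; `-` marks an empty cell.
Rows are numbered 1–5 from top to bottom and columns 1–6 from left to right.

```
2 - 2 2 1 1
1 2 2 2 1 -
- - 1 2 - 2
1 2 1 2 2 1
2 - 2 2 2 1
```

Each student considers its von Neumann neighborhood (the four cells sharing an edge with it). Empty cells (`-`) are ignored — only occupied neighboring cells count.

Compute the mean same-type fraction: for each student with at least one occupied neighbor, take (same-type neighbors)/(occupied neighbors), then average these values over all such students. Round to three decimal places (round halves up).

0.479

Row 1: (1,1)2 0/1 · (1,3)2 2/2 · (1,4)2 2/3 · (1,5)1 2/3 · (1,6)1 1/1
Row 2: (2,1)1 0/2 · (2,2)2 1/2 · (2,3)2 3/4 · (2,4)2 3/4 · (2,5)1 1/2
Row 3: (3,3)1 1/3 · (3,4)2 2/3 · (3,6)2 0/1
Row 4: (4,1)1 0/2 · (4,2)2 0/2 · (4,3)1 1/4 · (4,4)2 3/4 · (4,5)2 2/3 · (4,6)1 1/3
Row 5: (5,1)2 0/1 · (5,3)2 1/2 · (5,4)2 3/3 · (5,5)2 2/3 · (5,6)1 1/2
Sum over 24 students: 0/1 + 2/2 + 2/3 + 2/3 + 1/1 + 0/2 + 1/2 + 3/4 + 3/4 + 1/2 + 1/3 + 2/3 + 0/1 + 0/2 + 0/2 + 1/4 + 3/4 + 2/3 + 1/3 + 0/1 + 1/2 + 3/3 + 2/3 + 1/2 = 23/2; mean = 23/2 ÷ 24 = 23/48 = 0.479166… → 0.479.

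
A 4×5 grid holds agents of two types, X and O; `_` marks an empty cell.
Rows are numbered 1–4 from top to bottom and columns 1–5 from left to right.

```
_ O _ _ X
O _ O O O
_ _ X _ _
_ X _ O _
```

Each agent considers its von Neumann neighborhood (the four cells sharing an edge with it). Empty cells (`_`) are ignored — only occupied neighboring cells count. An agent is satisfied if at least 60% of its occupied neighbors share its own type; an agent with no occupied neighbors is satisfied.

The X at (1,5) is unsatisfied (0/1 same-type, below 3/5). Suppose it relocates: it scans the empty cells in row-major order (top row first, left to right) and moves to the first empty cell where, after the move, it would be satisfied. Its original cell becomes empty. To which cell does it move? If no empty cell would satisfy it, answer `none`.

(3,2)

Vacating (1,5). Empty cells in order:
  (1,1): 0/2 same-type → still unsatisfied.
  (1,3): 0/2 same-type → still unsatisfied.
  (1,4): 0/1 same-type → still unsatisfied.
  (2,2): 0/3 same-type → still unsatisfied.
  (3,1): 0/1 same-type → still unsatisfied.
  (3,2): 2/2 same-type → satisfied — stop here.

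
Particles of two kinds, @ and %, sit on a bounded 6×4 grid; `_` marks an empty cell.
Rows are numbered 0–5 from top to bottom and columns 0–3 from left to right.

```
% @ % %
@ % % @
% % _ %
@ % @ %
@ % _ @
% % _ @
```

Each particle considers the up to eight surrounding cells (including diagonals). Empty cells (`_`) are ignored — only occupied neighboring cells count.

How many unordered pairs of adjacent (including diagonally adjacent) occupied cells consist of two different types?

Scan each occupied cell's neighbors to the right and below (and the two forward diagonals) so each pair is counted once.
Row 0: %(0,0)–@(0,1)≠ %(0,0)–@(1,0)≠ %(0,0)–%(1,1)= @(0,1)–%(0,2)≠ @(0,1)–%(1,1)≠ @(0,1)–%(1,2)≠ @(0,1)–@(1,0)= %(0,2)–%(0,3)= %(0,2)–%(1,2)= %(0,2)–@(1,3)≠ %(0,2)–%(1,1)= %(0,3)–@(1,3)≠ %(0,3)–%(1,2)=  → 7/13 unlike.
Row 1: @(1,0)–%(1,1)≠ @(1,0)–%(2,0)≠ @(1,0)–%(2,1)≠ %(1,1)–%(1,2)= %(1,1)–%(2,1)= %(1,1)–%(2,0)= %(1,2)–@(1,3)≠ %(1,2)–%(2,3)= %(1,2)–%(2,1)= @(1,3)–%(2,3)≠  → 5/10 unlike.
Row 2: %(2,0)–%(2,1)= %(2,0)–@(3,0)≠ %(2,0)–%(3,1)= %(2,1)–%(3,1)= %(2,1)–@(3,2)≠ %(2,1)–@(3,0)≠ %(2,3)–%(3,3)= %(2,3)–@(3,2)≠  → 4/8 unlike.
Row 3: @(3,0)–%(3,1)≠ @(3,0)–@(4,0)= @(3,0)–%(4,1)≠ %(3,1)–@(3,2)≠ %(3,1)–%(4,1)= %(3,1)–@(4,0)≠ @(3,2)–%(3,3)≠ @(3,2)–@(4,3)= @(3,2)–%(4,1)≠ %(3,3)–@(4,3)≠  → 7/10 unlike.
Row 4: @(4,0)–%(4,1)≠ @(4,0)–%(5,0)≠ @(4,0)–%(5,1)≠ %(4,1)–%(5,1)= %(4,1)–%(5,0)= @(4,3)–@(5,3)=  → 3/6 unlike.
Row 5: %(5,0)–%(5,1)=  → 0/1 unlike.
Total adjacent occupied pairs: 48; unlike-type pairs: 26.

26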